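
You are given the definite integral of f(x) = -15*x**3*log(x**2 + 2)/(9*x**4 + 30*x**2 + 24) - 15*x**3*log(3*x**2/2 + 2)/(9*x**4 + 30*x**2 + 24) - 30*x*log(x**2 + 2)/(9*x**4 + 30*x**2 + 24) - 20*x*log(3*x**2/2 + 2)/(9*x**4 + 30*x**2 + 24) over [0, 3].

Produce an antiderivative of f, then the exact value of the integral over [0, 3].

Antiderivative: F(x) = -5*log(x**2 + 2)*log(3*x**2/2 + 2)/6; value = -5*log(11)*log(31/2)/6 + 5*log(2)**2/6

f has the shape u'v + uv' for u = -5*log(x**2 + 2)/6 and v = log(3*x**2/2 + 2) — it is the derivative of the product u*v.
F(x) = -5*log(x**2 + 2)*log(3*x**2/2 + 2)/6 is an antiderivative of f.
Check: d/dx[-5*log(x**2 + 2)*log(3*x**2/2 + 2)/6] = (-15*x**3*log(x**2 + 2) - 15*x**3*log(3*x**2/2 + 2) - 30*x*log(x**2 + 2) - 20*x*log(3*x**2/2 + 2))/(9*x**4 + 30*x**2 + 24), which equals f(x).
F(3) = -5*log(11)*log(31/2)/6; F(0) = -5*log(2)**2/6.
Integral = F(3) - F(0) = -5*log(11)*log(31/2)/6 + 5*log(2)**2/6.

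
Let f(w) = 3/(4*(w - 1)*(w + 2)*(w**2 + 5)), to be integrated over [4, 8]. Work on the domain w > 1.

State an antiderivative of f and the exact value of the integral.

Antiderivative: F(w) = log(w - 1)/24 - log(w + 2)/36 - log(w**2 + 5)/144 - 7*sqrt(5)*atan(sqrt(5)*w/5)/360; value = -log(10)/36 - 7*sqrt(5)*atan(8*sqrt(5)/5)/360 - log(3)/24 - log(69)/144 + log(21)/144 + 7*sqrt(5)*atan(4*sqrt(5)/5)/360 + log(6)/36 + log(7)/24

Factor the denominator (4*(w - 1)*(w + 2)*(w**2 + 5)) and decompose: f = -(w + 7)/(72*(w**2 + 5)) - 1/(36*(w + 2)) + 1/(24*(w - 1)); each piece integrates to a log, atan, or power term.
F(w) = log(w - 1)/24 - log(w + 2)/36 - log(w**2 + 5)/144 - 7*sqrt(5)*atan(sqrt(5)*w/5)/360 is an antiderivative of f.
Check: d/dw[log(w - 1)/24 - log(w + 2)/36 - log(w**2 + 5)/144 - 7*sqrt(5)*atan(sqrt(5)*w/5)/360] = 3/(4*w**4 + 4*w**3 + 12*w**2 + 20*w - 40), which equals f(w).
F(8) = -log(10)/36 - 7*sqrt(5)*atan(8*sqrt(5)/5)/360 - log(69)/144 + log(7)/24; F(4) = -log(6)/36 - 7*sqrt(5)*atan(4*sqrt(5)/5)/360 - log(21)/144 + log(3)/24.
Integral = F(8) - F(4) = -log(10)/36 - 7*sqrt(5)*atan(8*sqrt(5)/5)/360 - log(3)/24 - log(69)/144 + log(21)/144 + 7*sqrt(5)*atan(4*sqrt(5)/5)/360 + log(6)/36 + log(7)/24.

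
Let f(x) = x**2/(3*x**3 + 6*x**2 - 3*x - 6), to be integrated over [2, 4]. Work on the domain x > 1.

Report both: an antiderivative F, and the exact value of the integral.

Antiderivative: F(x) = log(x - 1)/18 - log(x + 1)/6 + 4*log(x + 2)/9; value = -4*log(4)/9 - log(5)/6 + 2*log(3)/9 + 4*log(6)/9

The denominator factors as 3*(x - 1)*(x + 1)*(x + 2); partial fractions split f into directly integrable pieces: 4/(9*(x + 2)) - 1/(6*(x + 1)) + 1/(18*(x - 1)).
F(x) = log(x - 1)/18 - log(x + 1)/6 + 4*log(x + 2)/9 is an antiderivative of f.
Check: d/dx[log(x - 1)/18 - log(x + 1)/6 + 4*log(x + 2)/9] = x**2/(3*x**3 + 6*x**2 - 3*x - 6) = f(x).
F(4) = -log(5)/6 + log(3)/18 + 4*log(6)/9; F(2) = -log(3)/6 + 4*log(4)/9.
Integral = F(4) - F(2) = -4*log(4)/9 - log(5)/6 + 2*log(3)/9 + 4*log(6)/9.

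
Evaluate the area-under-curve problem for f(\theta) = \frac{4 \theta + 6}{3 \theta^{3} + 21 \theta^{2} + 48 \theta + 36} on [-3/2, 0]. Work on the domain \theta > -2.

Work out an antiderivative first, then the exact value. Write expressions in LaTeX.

Antiderivative: F(\theta) = 2 \log{\left(\theta + 2 \right)} - 2 \log{\left(\theta + 3 \right)} + \frac{2}{3 \theta + 6}; value = - 2 \log{\left(3 \right)} - 1 + 2 \log{\left(\frac{3}{2} \right)} + 4 \log{\left(2 \right)}

Factor the denominator (3 \left(\theta + 2\right)^{2} \left(\theta + 3\right)) and decompose: f = - \frac{2}{\theta + 3} + \frac{2}{\theta + 2} - \frac{2}{3 \left(\theta + 2\right)^{2}}; each piece integrates to a log, atan, or power term.
F(\theta) = 2 \log{\left(\theta + 2 \right)} - 2 \log{\left(\theta + 3 \right)} + \frac{2}{3 \theta + 6} is an antiderivative of f.
Check: d/d\theta[2 \log{\left(\theta + 2 \right)} - 2 \log{\left(\theta + 3 \right)} + \frac{2}{3 \theta + 6}] = \frac{4 \theta + 6}{3 \theta^{3} + 21 \theta^{2} + 48 \theta + 36} = f(\theta).
F(0) = - 2 \log{\left(3 \right)} + \frac{1}{3} + 2 \log{\left(2 \right)}; F(-3/2) = - 2 \log{\left(2 \right)} - 2 \log{\left(\frac{3}{2} \right)} + \frac{4}{3}.
Integral = F(0) - F(-3/2) = - 2 \log{\left(3 \right)} - 1 + 2 \log{\left(\frac{3}{2} \right)} + 4 \log{\left(2 \right)}.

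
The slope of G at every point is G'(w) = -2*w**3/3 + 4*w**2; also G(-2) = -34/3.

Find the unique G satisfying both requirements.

The integrand splits into summands that can be handled one at a time.
A general antiderivative is -w**4/6 + 4*w**3/3 + C.
The condition gives C = -34/3 - (-40/3) = 2.
So G(w) = -(w**4 - 8*w**3 - 12)/6.
Check: d/dw[-(w**4 - 8*w**3 - 12)/6] = -2*w**3/3 + 4*w**2 = G'(w).

G(w) = -(w**4 - 8*w**3 - 12)/6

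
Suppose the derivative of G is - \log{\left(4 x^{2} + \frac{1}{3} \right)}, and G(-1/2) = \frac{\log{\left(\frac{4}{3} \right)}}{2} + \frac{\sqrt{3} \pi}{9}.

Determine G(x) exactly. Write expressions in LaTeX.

G(x) = - x \log{\left(4 x^{2} + \frac{1}{3} \right)} + 2 x - \frac{\sqrt{3} \operatorname{atan}{\left(2 \sqrt{3} x \right)}}{3} + 1

Differentiate the proposed G(x) back; it has to land on the given G'(x).
A general antiderivative is - x \log{\left(4 x^{2} + \frac{1}{3} \right)} + 2 x - \frac{\sqrt{3} \operatorname{atan}{\left(2 \sqrt{3} x \right)}}{3} + C.
The condition gives C = \frac{\log{\left(\frac{4}{3} \right)}}{2} + \frac{\sqrt{3} \pi}{9} - (-1 + \frac{\log{\left(\frac{4}{3} \right)}}{2} + \frac{\sqrt{3} \pi}{9}) = 1.
So G(x) = - x \log{\left(4 x^{2} + \frac{1}{3} \right)} + 2 x - \frac{\sqrt{3} \operatorname{atan}{\left(2 \sqrt{3} x \right)}}{3} + 1.
Check: d/dx[- x \log{\left(4 x^{2} + \frac{1}{3} \right)} + 2 x - \frac{\sqrt{3} \operatorname{atan}{\left(2 \sqrt{3} x \right)}}{3} + 1] = - \log{\left(4 x^{2} + \frac{1}{3} \right)} = G'(x).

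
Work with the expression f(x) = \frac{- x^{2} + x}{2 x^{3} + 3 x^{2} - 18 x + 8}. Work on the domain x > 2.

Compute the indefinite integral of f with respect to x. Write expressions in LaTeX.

The denominator factors as \left(x - 2\right) \left(x + 4\right) \left(2 x - 1\right); partial fractions split f into directly integrable pieces: - \frac{1}{27 \left(2 x - 1\right)} - \frac{10}{27 \left(x + 4\right)} - \frac{1}{9 \left(x - 2\right)}.
Check: d/dx[- \frac{6 \log{\left(x - 2 \right)} + \log{\left(x - \frac{1}{2} \right)} + 20 \log{\left(x + 4 \right)}}{54}] = \frac{- x^{2} + x}{2 x^{3} + 3 x^{2} - 18 x + 8} = f(x).

F(x) = - \frac{6 \log{\left(x - 2 \right)} + \log{\left(x - \frac{1}{2} \right)} + 20 \log{\left(x + 4 \right)}}{54} + C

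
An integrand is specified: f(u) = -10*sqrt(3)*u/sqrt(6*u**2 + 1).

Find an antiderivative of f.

An antiderivative is F(u) = -5*sqrt(2*u**2 + 1/3).

The substitution w = 2*u**2 + 1/3 works: f is exactly (dF/dw)*(dw/du) for that inner function.
Check: d/du[-5*sqrt(2*u**2 + 1/3)] = -10*sqrt(3)*u/sqrt(6*u**2 + 1) = f(u).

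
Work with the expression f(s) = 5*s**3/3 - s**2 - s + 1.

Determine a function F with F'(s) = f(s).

An antiderivative is F(s) = 5*s**4/12 - s**3/3 - s**2/2 + s.

Integrate term by term and add the pieces.
Check: d/ds[5*s**4/12 - s**3/3 - s**2/2 + s] = 5*s**3/3 - s**2 - s + 1 = f(s).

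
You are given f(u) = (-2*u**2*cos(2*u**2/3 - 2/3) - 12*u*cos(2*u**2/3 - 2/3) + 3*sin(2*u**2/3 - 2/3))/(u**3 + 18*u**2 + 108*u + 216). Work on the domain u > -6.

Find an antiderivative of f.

An antiderivative is F(u) = -3*sin(2*u**2/3 - 2/3)/(2*u**2 + 24*u + 72).

f has the shape v'r + vr' for v = -3/(2*(u + 6)**2) and r = sin(2*u**2/3 - 2/3) — it is the derivative of the product v*r.
Check: d/du[-3*sin(2*u**2/3 - 2/3)/(2*u**2 + 24*u + 72)] = (-2*u**2*cos(2*u**2/3 - 2/3) - 12*u*cos(2*u**2/3 - 2/3) + 3*sin(2*u**2/3 - 2/3))/(u**3 + 18*u**2 + 108*u + 216) = f(u).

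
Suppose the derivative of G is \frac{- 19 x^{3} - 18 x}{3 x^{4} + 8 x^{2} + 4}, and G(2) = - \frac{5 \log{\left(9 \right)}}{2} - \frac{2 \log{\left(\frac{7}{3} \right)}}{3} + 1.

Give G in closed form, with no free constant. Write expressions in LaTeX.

Recover the given G'(x) by differentiating a candidate G(x); any mismatch rules it out.
A general antiderivative is - \frac{2 \log{\left(\frac{x^{2}}{2} + \frac{1}{3} \right)}}{3} - \frac{5 \log{\left(\frac{3 x^{2}}{2} + 3 \right)}}{2} + C.
The condition gives C = - \frac{5 \log{\left(9 \right)}}{2} - \frac{2 \log{\left(\frac{7}{3} \right)}}{3} + 1 - (- \frac{5 \log{\left(9 \right)}}{2} - \frac{2 \log{\left(\frac{7}{3} \right)}}{3}) = 1.
So G(x) = \frac{- 4 \log{\left(\frac{x^{2}}{2} + \frac{1}{3} \right)} - 15 \log{\left(\frac{3 x^{2}}{2} + 3 \right)} + 6}{6}.
Check: d/dx[\frac{- 4 \log{\left(\frac{x^{2}}{2} + \frac{1}{3} \right)} - 15 \log{\left(\frac{3 x^{2}}{2} + 3 \right)} + 6}{6}] = \frac{- 19 x^{3} - 18 x}{3 x^{4} + 8 x^{2} + 4} = G'(x).

G(x) = \frac{- 4 \log{\left(\frac{x^{2}}{2} + \frac{1}{3} \right)} - 15 \log{\left(\frac{3 x^{2}}{2} + 3 \right)} + 6}{6}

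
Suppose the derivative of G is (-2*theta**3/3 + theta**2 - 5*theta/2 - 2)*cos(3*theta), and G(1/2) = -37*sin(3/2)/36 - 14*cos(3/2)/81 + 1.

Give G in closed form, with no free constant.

Any candidate G(theta) must reproduce the stated G'(theta) exactly.
A general antiderivative is -2*theta**3*sin(3*theta)/9 + theta**2*sin(3*theta)/3 - 2*theta**2*cos(3*theta)/9 - 37*theta*sin(3*theta)/54 + 2*theta*cos(3*theta)/9 - 20*sin(3*theta)/27 - 37*cos(3*theta)/162 + C.
The condition gives C = -37*sin(3/2)/36 - 14*cos(3/2)/81 + 1 - (-37*sin(3/2)/36 - 14*cos(3/2)/81) = 1.
So G(theta) = (-36*theta**3*sin(3*theta) + 54*theta**2*sin(3*theta) - 36*theta**2*cos(3*theta) - 111*theta*sin(3*theta) + 36*theta*cos(3*theta) - 120*sin(3*theta) - 37*cos(3*theta) + 162)/162.
Check: d/dtheta[(-36*theta**3*sin(3*theta) + 54*theta**2*sin(3*theta) - 36*theta**2*cos(3*theta) - 111*theta*sin(3*theta) + 36*theta*cos(3*theta) - 120*sin(3*theta) - 37*cos(3*theta) + 162)/162] = -2*theta**3*cos(3*theta)/3 + theta**2*cos(3*theta) - 5*theta*cos(3*theta)/2 - 2*cos(3*theta), which equals G'(theta).

G(theta) = (-36*theta**3*sin(3*theta) + 54*theta**2*sin(3*theta) - 36*theta**2*cos(3*theta) - 111*theta*sin(3*theta) + 36*theta*cos(3*theta) - 120*sin(3*theta) - 37*cos(3*theta) + 162)/162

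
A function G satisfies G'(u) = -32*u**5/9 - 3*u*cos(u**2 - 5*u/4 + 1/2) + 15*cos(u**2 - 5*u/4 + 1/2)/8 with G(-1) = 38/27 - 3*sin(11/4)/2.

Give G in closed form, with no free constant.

G(u) = -(32*u**6 + 81*sin(u**2 - 5*u/4 + 1/2) - 108)/54

The integrand splits into summands that can be handled one at a time.
A general antiderivative is -16*u**6/27 - 3*sin(u**2 - 5*u/4 + 1/2)/2 + C.
The condition gives C = 38/27 - 3*sin(11/4)/2 - (-16/27 - 3*sin(11/4)/2) = 2.
So G(u) = -(32*u**6 + 81*sin(u**2 - 5*u/4 + 1/2) - 108)/54.
Check: d/du[-(32*u**6 + 81*sin(u**2 - 5*u/4 + 1/2) - 108)/54] = -32*u**5/9 - 3*u*cos(u**2 - 5*u/4 + 1/2) + 15*cos(u**2 - 5*u/4 + 1/2)/8 = G'(u).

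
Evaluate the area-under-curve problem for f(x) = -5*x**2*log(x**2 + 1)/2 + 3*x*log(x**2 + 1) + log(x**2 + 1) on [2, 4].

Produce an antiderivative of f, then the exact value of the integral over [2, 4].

Antiderivative: F(x) = -5*x**3*log(x**2 + 1)/6 + 5*x**3/9 + 3*x**2*log(x**2 + 1)/2 - 3*x**2/2 + x*log(x**2 + 1) - 11*x/3 + 3*log(x**2 + 1)/2 + 11*atan(x)/3; value = -143*log(17)/6 - 17*log(5)/6 - 11*atan(2)/3 + 11*atan(4)/3 + 52/9

The integrand splits into summands that can be handled one at a time.
F(x) = -5*x**3*log(x**2 + 1)/6 + 5*x**3/9 + 3*x**2*log(x**2 + 1)/2 - 3*x**2/2 + x*log(x**2 + 1) - 11*x/3 + 3*log(x**2 + 1)/2 + 11*atan(x)/3 is an antiderivative of f.
Check: d/dx[-5*x**3*log(x**2 + 1)/6 + 5*x**3/9 + 3*x**2*log(x**2 + 1)/2 - 3*x**2/2 + x*log(x**2 + 1) - 11*x/3 + 3*log(x**2 + 1)/2 + 11*atan(x)/3] = -5*x**2*log(x**2 + 1)/2 + 3*x*log(x**2 + 1) + log(x**2 + 1) = f(x).
F(4) = -143*log(17)/6 - 28/9 + 11*atan(4)/3; F(2) = -80/9 + 11*atan(2)/3 + 17*log(5)/6.
Integral = F(4) - F(2) = -143*log(17)/6 - 17*log(5)/6 - 11*atan(2)/3 + 11*atan(4)/3 + 52/9.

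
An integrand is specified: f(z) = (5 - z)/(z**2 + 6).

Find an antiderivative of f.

A first test for any F(z): its z-derivative must equal f(z) identically.
Check: d/dz[-log(z**2 + 6)/2 + 5*sqrt(6)*atan(sqrt(6)*z/6)/6] = (5 - z)/(z**2 + 6) = f(z).

An antiderivative is F(z) = -log(z**2 + 6)/2 + 5*sqrt(6)*atan(sqrt(6)*z/6)/6.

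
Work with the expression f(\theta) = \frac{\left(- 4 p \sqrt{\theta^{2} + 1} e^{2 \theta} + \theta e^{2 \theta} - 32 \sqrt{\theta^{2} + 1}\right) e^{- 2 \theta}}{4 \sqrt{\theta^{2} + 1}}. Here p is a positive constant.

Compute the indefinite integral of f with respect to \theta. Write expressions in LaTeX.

F(\theta) = - p \theta + \frac{\sqrt{\theta^{2} + 1}}{4} + 4 e^{- 2 \theta} + C

A candidate is checked by its d/d\theta: the result must match f(\theta).
Check: d/d\theta[- p \theta + \frac{\sqrt{\theta^{2} + 1}}{4} + 4 e^{- 2 \theta}] = \frac{\left(- 4 p \sqrt{\theta^{2} + 1} e^{2 \theta} + \theta e^{2 \theta} - 32 \sqrt{\theta^{2} + 1}\right) e^{- 2 \theta}}{4 \sqrt{\theta^{2} + 1}} = f(\theta).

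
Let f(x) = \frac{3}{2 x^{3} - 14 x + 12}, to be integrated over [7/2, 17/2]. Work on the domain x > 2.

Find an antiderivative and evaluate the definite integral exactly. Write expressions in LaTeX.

Antiderivative: F(x) = \frac{3 \left(4 \log{\left(x - 2 \right)} - 5 \log{\left(x - 1 \right)} + \log{\left(x + 3 \right)}\right)}{40}; value = - \frac{3 \log{\left(\frac{15}{2} \right)}}{8} - \frac{3 \log{\left(\frac{3}{2} \right)}}{10} + \frac{3 \log{\left(\frac{23}{2} \right)}}{40} + \frac{3 \log{\left(\frac{5}{2} \right)}}{8} + \frac{9 \log{\left(\frac{13}{2} \right)}}{40}

The denominator factors as 2 \left(x - 2\right) \left(x - 1\right) \left(x + 3\right); partial fractions split f into directly integrable pieces: \frac{3}{40 \left(x + 3\right)} - \frac{3}{8 \left(x - 1\right)} + \frac{3}{10 \left(x - 2\right)}.
F(x) = \frac{3 \left(4 \log{\left(x - 2 \right)} - 5 \log{\left(x - 1 \right)} + \log{\left(x + 3 \right)}\right)}{40} is an antiderivative of f.
Check: d/dx[\frac{3 \left(4 \log{\left(x - 2 \right)} - 5 \log{\left(x - 1 \right)} + \log{\left(x + 3 \right)}\right)}{40}] = \frac{3}{2 x^{3} - 14 x + 12} = f(x).
F(17/2) = - \frac{3 \log{\left(\frac{15}{2} \right)}}{8} + \frac{3 \log{\left(\frac{23}{2} \right)}}{40} + \frac{3 \log{\left(\frac{13}{2} \right)}}{10}; F(7/2) = - \frac{3 \log{\left(\frac{5}{2} \right)}}{8} + \frac{3 \log{\left(\frac{3}{2} \right)}}{10} + \frac{3 \log{\left(\frac{13}{2} \right)}}{40}.
Integral = F(17/2) - F(7/2) = - \frac{3 \log{\left(\frac{15}{2} \right)}}{8} - \frac{3 \log{\left(\frac{3}{2} \right)}}{10} + \frac{3 \log{\left(\frac{23}{2} \right)}}{40} + \frac{3 \log{\left(\frac{5}{2} \right)}}{8} + \frac{9 \log{\left(\frac{13}{2} \right)}}{40}.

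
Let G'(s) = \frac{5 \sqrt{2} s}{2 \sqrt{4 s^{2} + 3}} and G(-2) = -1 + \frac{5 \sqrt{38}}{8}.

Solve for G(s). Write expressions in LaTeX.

G(s) = \frac{5 \sqrt{2 s^{2} + \frac{3}{2}}}{4} - 1

G'(s) matches the chain-rule pattern g'(h)*h' with inner function h(s) = 2 s^{2} + \frac{3}{2}; substituting u = h(s) collapses the integral.
A general antiderivative is \frac{5 \sqrt{2 s^{2} + \frac{3}{2}}}{4} + C.
The condition gives C = -1 + \frac{5 \sqrt{38}}{8} - (\frac{5 \sqrt{38}}{8}) = -1.
So G(s) = \frac{5 \sqrt{2 s^{2} + \frac{3}{2}}}{4} - 1.
Check: d/ds[\frac{5 \sqrt{2 s^{2} + \frac{3}{2}}}{4} - 1] = \frac{5 \sqrt{2} s}{2 \sqrt{4 s^{2} + 3}} = G'(s).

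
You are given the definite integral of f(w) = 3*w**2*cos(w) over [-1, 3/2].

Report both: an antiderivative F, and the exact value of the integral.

Check any antiderivative F(w) by computing F'(w) and comparing it with f(w).
F(w) = 3*(w**2*sin(w) + 2*w*cos(w) - 2*sin(w)) is an antiderivative of f.
Check: d/dw[3*(w**2*sin(w) + 2*w*cos(w) - 2*sin(w))] = 3*w**2*cos(w) = f(w).
F(3/2) = 9*cos(3/2) + 3*sin(3/2)/4; F(-1) = -6*cos(1) + 3*sin(1).
Integral = F(3/2) - F(-1) = -3*sin(1) + 9*cos(3/2) + 3*sin(3/2)/4 + 6*cos(1).

Antiderivative: F(w) = 3*(w**2*sin(w) + 2*w*cos(w) - 2*sin(w)); value = -3*sin(1) + 9*cos(3/2) + 3*sin(3/2)/4 + 6*cos(1)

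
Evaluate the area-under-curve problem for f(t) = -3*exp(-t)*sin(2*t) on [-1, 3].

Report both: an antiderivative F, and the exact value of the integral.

Antiderivative: F(t) = 3*exp(-t)*sin(2*t)/5 + 6*exp(-t)*cos(2*t)/5; value = 3*exp(-3)*sin(6)/5 + 6*exp(-3)*cos(6)/5 - 6*exp(1)*cos(2)/5 + 3*exp(1)*sin(2)/5

A first test for any F(t): its t-derivative must equal f(t) identically.
F(t) = 3*exp(-t)*sin(2*t)/5 + 6*exp(-t)*cos(2*t)/5 is an antiderivative of f.
Check: d/dt[3*exp(-t)*sin(2*t)/5 + 6*exp(-t)*cos(2*t)/5] = -3*exp(-t)*sin(2*t) = f(t).
F(3) = 3*exp(-3)*sin(6)/5 + 6*exp(-3)*cos(6)/5; F(-1) = -3*exp(1)*sin(2)/5 + 6*exp(1)*cos(2)/5.
Integral = F(3) - F(-1) = 3*exp(-3)*sin(6)/5 + 6*exp(-3)*cos(6)/5 - 6*exp(1)*cos(2)/5 + 3*exp(1)*sin(2)/5.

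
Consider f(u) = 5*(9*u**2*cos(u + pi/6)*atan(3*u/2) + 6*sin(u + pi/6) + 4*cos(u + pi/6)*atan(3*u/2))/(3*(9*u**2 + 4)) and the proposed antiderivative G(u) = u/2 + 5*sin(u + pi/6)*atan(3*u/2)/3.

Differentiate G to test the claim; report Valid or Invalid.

d/du[G] = (90*u**2*cos(u + pi/6)*atan(3*u/2) + 27*u**2 + 60*sin(u + pi/6) + 40*cos(u + pi/6)*atan(3*u/2) + 12)/(54*u**2 + 24)
d/du[G] - f(u) = 1/2 != 0.

Invalid: d/du[G] - f = 1/2, which is not 0.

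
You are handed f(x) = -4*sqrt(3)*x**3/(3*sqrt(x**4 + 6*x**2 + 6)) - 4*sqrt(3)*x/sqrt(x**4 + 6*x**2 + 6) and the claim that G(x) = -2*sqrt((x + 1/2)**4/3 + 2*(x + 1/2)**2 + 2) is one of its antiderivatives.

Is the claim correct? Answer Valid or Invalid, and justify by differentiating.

Invalid: d/dx[G] - f = (-16*sqrt(3)*x**3*sqrt(x**4 + 6*x**2 + 6) + 4*sqrt(3)*x**3*sqrt(16*x**4 + 32*x**3 + 120*x**2 + 104*x + 121) - 24*sqrt(3)*x**2*sqrt(x**4 + 6*x**2 + 6) - 60*sqrt(3)*x*sqrt(x**4 + 6*x**2 + 6) + 12*sqrt(3)*x*sqrt(16*x**4 + 32*x**3 + 120*x**2 + 104*x + 121) - 26*sqrt(3)*sqrt(x**4 + 6*x**2 + 6))/(3*sqrt(x**4 + 6*x**2 + 6)*sqrt(16*x**4 + 32*x**3 + 120*x**2 + 104*x + 121)), which is not 0.

d/dx[G] = (-16*sqrt(3)*x**3 - 24*sqrt(3)*x**2 - 60*sqrt(3)*x - 26*sqrt(3))/(3*sqrt(16*x**4 + 32*x**3 + 120*x**2 + 104*x + 121))
d/dx[G] - f(x) = (-16*sqrt(3)*x**3*sqrt(x**4 + 6*x**2 + 6) + 4*sqrt(3)*x**3*sqrt(16*x**4 + 32*x**3 + 120*x**2 + 104*x + 121) - 24*sqrt(3)*x**2*sqrt(x**4 + 6*x**2 + 6) - 60*sqrt(3)*x*sqrt(x**4 + 6*x**2 + 6) + 12*sqrt(3)*x*sqrt(16*x**4 + 32*x**3 + 120*x**2 + 104*x + 121) - 26*sqrt(3)*sqrt(x**4 + 6*x**2 + 6))/(3*sqrt(x**4 + 6*x**2 + 6)*sqrt(16*x**4 + 32*x**3 + 120*x**2 + 104*x + 121)) != 0.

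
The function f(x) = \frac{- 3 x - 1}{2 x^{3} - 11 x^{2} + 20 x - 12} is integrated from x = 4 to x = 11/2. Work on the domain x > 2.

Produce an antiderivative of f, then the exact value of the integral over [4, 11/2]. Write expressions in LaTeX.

The denominator factors as \left(x - 2\right)^{2} \left(2 x - 3\right); partial fractions split f into directly integrable pieces: - \frac{22}{2 x - 3} + \frac{11}{x - 2} - \frac{7}{\left(x - 2\right)^{2}}.
F(x) = 11 \log{\left(x - 2 \right)} - 11 \log{\left(x - \frac{3}{2} \right)} + \frac{7}{x - 2} is an antiderivative of f.
Check: d/dx[11 \log{\left(x - 2 \right)} - 11 \log{\left(x - \frac{3}{2} \right)} + \frac{7}{x - 2}] = \frac{- 3 x - 1}{2 x^{3} - 11 x^{2} + 20 x - 12} = f(x).
F(11/2) = - 11 \log{\left(4 \right)} + 2 + 11 \log{\left(\frac{7}{2} \right)}; F(4) = - 11 \log{\left(\frac{5}{2} \right)} + \frac{7}{2} + 11 \log{\left(2 \right)}.
Integral = F(11/2) - F(4) = - 11 \log{\left(4 \right)} - 11 \log{\left(2 \right)} - \frac{3}{2} + 11 \log{\left(\frac{5}{2} \right)} + 11 \log{\left(\frac{7}{2} \right)}.

Antiderivative: F(x) = 11 \log{\left(x - 2 \right)} - 11 \log{\left(x - \frac{3}{2} \right)} + \frac{7}{x - 2}; value = - 11 \log{\left(4 \right)} - 11 \log{\left(2 \right)} - \frac{3}{2} + 11 \log{\left(\frac{5}{2} \right)} + 11 \log{\left(\frac{7}{2} \right)}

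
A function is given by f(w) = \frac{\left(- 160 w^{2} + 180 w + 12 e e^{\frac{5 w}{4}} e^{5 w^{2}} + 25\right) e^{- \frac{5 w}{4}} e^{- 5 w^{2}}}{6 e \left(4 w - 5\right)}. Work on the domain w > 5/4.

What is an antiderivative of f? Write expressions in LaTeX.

An antiderivative is F(w) = \frac{\log{\left(4 w - 5 \right)}}{2} + \frac{2 e^{- \frac{5 w}{4}} e^{- 5 w^{2}}}{3 e}.

A candidate is checked by its d/dw: the result must match f(w).
Check: d/dw[\frac{\log{\left(4 w - 5 \right)}}{2} + \frac{2 e^{- \frac{5 w}{4}} e^{- 5 w^{2}}}{3 e}] = \frac{- 160 w^{2} + 180 w + 12 e e^{\frac{5 w}{4}} e^{5 w^{2}} + 25}{24 e w e^{\frac{5 w}{4}} e^{5 w^{2}} - 30 e e^{\frac{5 w}{4}} e^{5 w^{2}}}, which equals f(w).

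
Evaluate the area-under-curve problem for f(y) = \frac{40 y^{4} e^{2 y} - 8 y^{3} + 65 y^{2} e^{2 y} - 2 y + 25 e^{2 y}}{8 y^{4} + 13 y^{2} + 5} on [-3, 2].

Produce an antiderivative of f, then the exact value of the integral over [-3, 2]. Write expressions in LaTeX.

For F(y) to be correct the identity F'(y) - f(y) = 0 must hold.
F(y) = \frac{5 e^{2 y}}{2} - \log{\left(y^{2} + 1 \right)} + \frac{\log{\left(4 y^{2} + \frac{5}{2} \right)}}{2} is an antiderivative of f.
Check: d/dy[\frac{5 e^{2 y}}{2} - \log{\left(y^{2} + 1 \right)} + \frac{\log{\left(4 y^{2} + \frac{5}{2} \right)}}{2}] = \frac{40 y^{4} e^{2 y} - 8 y^{3} + 65 y^{2} e^{2 y} - 2 y + 25 e^{2 y}}{8 y^{4} + 13 y^{2} + 5} = f(y).
F(2) = - \log{\left(5 \right)} + \frac{\log{\left(\frac{37}{2} \right)}}{2} + \frac{5 e^{4}}{2}; F(-3) = - \log{\left(10 \right)} + \frac{5}{2 e^{6}} + \frac{\log{\left(\frac{77}{2} \right)}}{2}.
Integral = F(2) - F(-3) = - \frac{\log{\left(\frac{77}{2} \right)}}{2} - \log{\left(5 \right)} - \frac{5}{2 e^{6}} + \frac{\log{\left(\frac{37}{2} \right)}}{2} + \log{\left(10 \right)} + \frac{5 e^{4}}{2}.

Antiderivative: F(y) = \frac{5 e^{2 y}}{2} - \log{\left(y^{2} + 1 \right)} + \frac{\log{\left(4 y^{2} + \frac{5}{2} \right)}}{2}; value = - \frac{\log{\left(\frac{77}{2} \right)}}{2} - \log{\left(5 \right)} - \frac{5}{2 e^{6}} + \frac{\log{\left(\frac{37}{2} \right)}}{2} + \log{\left(10 \right)} + \frac{5 e^{4}}{2}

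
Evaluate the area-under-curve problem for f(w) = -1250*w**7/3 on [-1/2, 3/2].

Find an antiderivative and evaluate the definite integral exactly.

Differentiate the proposed F(w) back; it has to land on f(w) exactly.
F(w) = -625*w**8/12 is an antiderivative of f.
Check: d/dw[-625*w**8/12] = -1250*w**7/3 = f(w).
F(3/2) = -1366875/1024; F(-1/2) = -625/3072.
Integral = F(3/2) - F(-1/2) = -128125/96.

Antiderivative: F(w) = -625*w**8/12; value = -128125/96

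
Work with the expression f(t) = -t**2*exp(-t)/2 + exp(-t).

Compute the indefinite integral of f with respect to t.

F(t) = t*(t + 2)*exp(-t)/2 + C

Recognize the product-rule pattern: f = u'v + uv' with u = t**2/2 + t, v = exp(-t), so integration by parts undoes it.
Check: d/dt[t*(t + 2)*exp(-t)/2] = (2 - t**2)*exp(-t)/2, which equals f(t).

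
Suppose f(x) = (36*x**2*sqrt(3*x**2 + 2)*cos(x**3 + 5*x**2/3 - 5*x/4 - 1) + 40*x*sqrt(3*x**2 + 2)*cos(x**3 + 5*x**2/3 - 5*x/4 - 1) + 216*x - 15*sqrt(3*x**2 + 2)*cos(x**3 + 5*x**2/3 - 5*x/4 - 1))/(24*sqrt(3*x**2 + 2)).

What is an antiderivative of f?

Differentiate the proposed F(x) back; it has to land on f(x) exactly.
Check: d/dx[(6*sqrt(3*x**2 + 2) + sin(x**3 + 5*x**2/3 - 5*x/4 - 1))/2] = (36*x**2*sqrt(3*x**2 + 2)*cos(x**3 + 5*x**2/3 - 5*x/4 - 1) + 40*x*sqrt(3*x**2 + 2)*cos(x**3 + 5*x**2/3 - 5*x/4 - 1) + 216*x - 15*sqrt(3*x**2 + 2)*cos(x**3 + 5*x**2/3 - 5*x/4 - 1))/(24*sqrt(3*x**2 + 2)) = f(x).

An antiderivative is F(x) = (6*sqrt(3*x**2 + 2) + sin(x**3 + 5*x**2/3 - 5*x/4 - 1))/2.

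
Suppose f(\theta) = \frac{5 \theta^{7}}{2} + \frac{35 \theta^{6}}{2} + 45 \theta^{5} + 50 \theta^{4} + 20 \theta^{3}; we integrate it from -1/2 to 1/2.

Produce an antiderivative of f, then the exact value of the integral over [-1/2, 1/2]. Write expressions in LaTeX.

Antiderivative: F(\theta) = \frac{5 \theta^{4} \left(\theta + 2\right)^{4}}{16}; value = \frac{85}{128}

f matches the chain-rule pattern g'(h)*h' with inner function h(\theta) = \frac{\theta^{2}}{2} + \theta; substituting u = h(\theta) collapses the integral.
F(\theta) = \frac{5 \theta^{4} \left(\theta + 2\right)^{4}}{16} is an antiderivative of f.
Check: d/d\theta[\frac{5 \theta^{4} \left(\theta + 2\right)^{4}}{16}] = \frac{5 \theta^{7}}{2} + \frac{35 \theta^{6}}{2} + 45 \theta^{5} + 50 \theta^{4} + 20 \theta^{3} = f(\theta).
F(1/2) = \frac{3125}{4096}; F(-1/2) = \frac{405}{4096}.
Integral = F(1/2) - F(-1/2) = \frac{85}{128}.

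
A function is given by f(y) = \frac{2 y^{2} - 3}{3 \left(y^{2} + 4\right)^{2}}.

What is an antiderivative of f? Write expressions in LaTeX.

An antiderivative is F(y) = \frac{5 y^{2} \operatorname{atan}{\left(\frac{y}{2} \right)} - 22 y + 20 \operatorname{atan}{\left(\frac{y}{2} \right)}}{48 \left(y^{2} + 4\right)}.

Any candidate F(y) must reproduce f(y) exactly when differentiated.
Check: d/dy[\frac{5 y^{2} \operatorname{atan}{\left(\frac{y}{2} \right)} - 22 y + 20 \operatorname{atan}{\left(\frac{y}{2} \right)}}{48 \left(y^{2} + 4\right)}] = \frac{2 y^{2} - 3}{3 y^{4} + 24 y^{2} + 48}, which equals f(y).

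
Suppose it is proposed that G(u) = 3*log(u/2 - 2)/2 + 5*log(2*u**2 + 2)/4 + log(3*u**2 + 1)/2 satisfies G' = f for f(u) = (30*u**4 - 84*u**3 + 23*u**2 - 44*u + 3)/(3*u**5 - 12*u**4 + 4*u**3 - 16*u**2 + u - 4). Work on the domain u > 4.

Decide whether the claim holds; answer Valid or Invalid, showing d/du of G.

Invalid: d/du[G] - f = (-30*u**4 + 84*u**3 - 23*u**2 + 44*u - 3)/(6*u**5 - 24*u**4 + 8*u**3 - 32*u**2 + 2*u - 8), which is not 0.

d/du[G] = (30*u**4 - 84*u**3 + 23*u**2 - 44*u + 3)/(6*u**5 - 24*u**4 + 8*u**3 - 32*u**2 + 2*u - 8)
d/du[G] - f(u) = (-30*u**4 + 84*u**3 - 23*u**2 + 44*u - 3)/(6*u**5 - 24*u**4 + 8*u**3 - 32*u**2 + 2*u - 8) != 0.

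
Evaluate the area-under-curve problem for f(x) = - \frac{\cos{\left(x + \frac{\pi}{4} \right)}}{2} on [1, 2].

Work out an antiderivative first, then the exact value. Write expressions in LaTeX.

Antiderivative: F(x) = - \frac{\sin{\left(x + \frac{\pi}{4} \right)}}{2}; value = - \frac{\sin{\left(\frac{\pi}{4} + 2 \right)}}{2} + \frac{\sin{\left(\frac{\pi}{4} + 1 \right)}}{2}

Whatever form F(x) takes, F'(x) = f(x) is non-negotiable.
F(x) = - \frac{\sin{\left(x + \frac{\pi}{4} \right)}}{2} is an antiderivative of f.
Check: d/dx[- \frac{\sin{\left(x + \frac{\pi}{4} \right)}}{2}] = - \frac{\cos{\left(x + \frac{\pi}{4} \right)}}{2} = f(x).
F(2) = - \frac{\sin{\left(\frac{\pi}{4} + 2 \right)}}{2}; F(1) = - \frac{\sin{\left(\frac{\pi}{4} + 1 \right)}}{2}.
Integral = F(2) - F(1) = - \frac{\sin{\left(\frac{\pi}{4} + 2 \right)}}{2} + \frac{\sin{\left(\frac{\pi}{4} + 1 \right)}}{2}.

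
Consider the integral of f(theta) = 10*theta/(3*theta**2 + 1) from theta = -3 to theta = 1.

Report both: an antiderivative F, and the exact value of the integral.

f matches the chain-rule pattern g'(h)*h' with inner function h(theta) = 2*theta**2 + 2/3; substituting u = h(theta) collapses the integral.
F(theta) = 5*log(2*theta**2 + 2/3)/3 is an antiderivative of f.
Check: d/dtheta[5*log(2*theta**2 + 2/3)/3] = 10*theta/(3*theta**2 + 1) = f(theta).
F(1) = 5*log(8/3)/3; F(-3) = 5*log(56/3)/3.
Integral = F(1) - F(-3) = -5*log(56/3)/3 + 5*log(8/3)/3.

Antiderivative: F(theta) = 5*log(2*theta**2 + 2/3)/3; value = -5*log(56/3)/3 + 5*log(8/3)/3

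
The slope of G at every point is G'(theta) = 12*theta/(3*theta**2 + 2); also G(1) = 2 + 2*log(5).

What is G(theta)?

G(theta) = 2*log(3*theta**2 + 2) + 2

G'(theta) matches the chain-rule pattern g'(h)*h' with inner function h(theta) = 3*theta**2 + 2; substituting u = h(theta) collapses the integral.
A general antiderivative is 2*log(3*theta**2 + 2) + C.
The condition gives C = 2 + 2*log(5) - (2*log(5)) = 2.
So G(theta) = 2*log(3*theta**2 + 2) + 2.
Check: d/dtheta[2*log(3*theta**2 + 2) + 2] = 12*theta/(3*theta**2 + 2) = G'(theta).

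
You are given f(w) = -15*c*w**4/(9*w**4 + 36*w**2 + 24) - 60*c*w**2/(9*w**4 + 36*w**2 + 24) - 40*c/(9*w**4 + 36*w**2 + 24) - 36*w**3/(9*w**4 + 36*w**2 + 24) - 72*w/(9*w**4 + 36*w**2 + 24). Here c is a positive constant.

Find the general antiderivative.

The integrand splits into summands that can be handled one at a time.
Check: d/dw[-5*c*w/3 - log(w**4/2 + 2*w**2 + 4/3)] = (-15*c*w**4 - 60*c*w**2 - 40*c - 36*w**3 - 72*w)/(9*w**4 + 36*w**2 + 24), which equals f(w).

F(w) = -5*c*w/3 - log(w**4/2 + 2*w**2 + 4/3) + C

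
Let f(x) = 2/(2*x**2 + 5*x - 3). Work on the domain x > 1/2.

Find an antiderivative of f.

An antiderivative is F(x) = 2*log(x - 1/2)/7 - 2*log(x + 3)/7.

The denominator factors as (x + 3)*(2*x - 1); partial fractions split f into directly integrable pieces: 4/(7*(2*x - 1)) - 2/(7*(x + 3)).
Check: d/dx[2*log(x - 1/2)/7 - 2*log(x + 3)/7] = 2/(2*x**2 + 5*x - 3) = f(x).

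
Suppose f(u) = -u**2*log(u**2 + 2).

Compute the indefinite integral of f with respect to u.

F(u) = -u**3*log(u**2 + 2)/3 + 2*u**3/9 - 4*u/3 + 4*sqrt(2)*atan(sqrt(2)*u/2)/3 + C

An antiderivative F(u) passes only if d/du[F] lands on f(u) exactly.
Check: d/du[-u**3*log(u**2 + 2)/3 + 2*u**3/9 - 4*u/3 + 4*sqrt(2)*atan(sqrt(2)*u/2)/3] = -u**2*log(u**2 + 2) = f(u).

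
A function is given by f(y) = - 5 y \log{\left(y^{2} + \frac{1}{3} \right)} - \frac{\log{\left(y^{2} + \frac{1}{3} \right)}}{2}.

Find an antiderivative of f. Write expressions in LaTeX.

The integrand splits into summands that can be handled one at a time.
Check: d/dy[\frac{5 y^{2}}{2} + y + \left(- \frac{5 y^{2}}{2} - \frac{y}{2}\right) \log{\left(y^{2} + \frac{1}{3} \right)} - \frac{5 \log{\left(y^{2} + \frac{1}{3} \right)}}{6} - \frac{\sqrt{3} \operatorname{atan}{\left(\sqrt{3} y \right)}}{3}] = - 5 y \log{\left(y^{2} + \frac{1}{3} \right)} - \frac{\log{\left(y^{2} + \frac{1}{3} \right)}}{2} = f(y).

An antiderivative is F(y) = \frac{5 y^{2}}{2} + y + \left(- \frac{5 y^{2}}{2} - \frac{y}{2}\right) \log{\left(y^{2} + \frac{1}{3} \right)} - \frac{5 \log{\left(y^{2} + \frac{1}{3} \right)}}{6} - \frac{\sqrt{3} \operatorname{atan}{\left(\sqrt{3} y \right)}}{3}.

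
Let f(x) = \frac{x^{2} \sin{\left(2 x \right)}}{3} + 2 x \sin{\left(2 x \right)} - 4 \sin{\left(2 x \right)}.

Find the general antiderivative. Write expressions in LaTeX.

Integrate term by term and add the pieces.
Check: d/dx[- \frac{x^{2} \cos{\left(2 x \right)}}{6} + \frac{x \sin{\left(2 x \right)}}{6} - x \cos{\left(2 x \right)} + \frac{\sin{\left(2 x \right)}}{2} + \frac{25 \cos{\left(2 x \right)}}{12}] = \frac{x^{2} \sin{\left(2 x \right)}}{3} + 2 x \sin{\left(2 x \right)} - 4 \sin{\left(2 x \right)} = f(x).

F(x) = - \frac{x^{2} \cos{\left(2 x \right)}}{6} + \frac{x \sin{\left(2 x \right)}}{6} - x \cos{\left(2 x \right)} + \frac{\sin{\left(2 x \right)}}{2} + \frac{25 \cos{\left(2 x \right)}}{12} + C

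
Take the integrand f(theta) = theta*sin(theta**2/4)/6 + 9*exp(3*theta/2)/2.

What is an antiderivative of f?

The integrand splits into summands that can be handled one at a time.
Check: d/dtheta[-(-9*exp(3*theta/2) + cos(theta**2/4))/3] = theta*sin(theta**2/4)/6 + 9*exp(3*theta/2)/2 = f(theta).

An antiderivative is F(theta) = -(-9*exp(3*theta/2) + cos(theta**2/4))/3.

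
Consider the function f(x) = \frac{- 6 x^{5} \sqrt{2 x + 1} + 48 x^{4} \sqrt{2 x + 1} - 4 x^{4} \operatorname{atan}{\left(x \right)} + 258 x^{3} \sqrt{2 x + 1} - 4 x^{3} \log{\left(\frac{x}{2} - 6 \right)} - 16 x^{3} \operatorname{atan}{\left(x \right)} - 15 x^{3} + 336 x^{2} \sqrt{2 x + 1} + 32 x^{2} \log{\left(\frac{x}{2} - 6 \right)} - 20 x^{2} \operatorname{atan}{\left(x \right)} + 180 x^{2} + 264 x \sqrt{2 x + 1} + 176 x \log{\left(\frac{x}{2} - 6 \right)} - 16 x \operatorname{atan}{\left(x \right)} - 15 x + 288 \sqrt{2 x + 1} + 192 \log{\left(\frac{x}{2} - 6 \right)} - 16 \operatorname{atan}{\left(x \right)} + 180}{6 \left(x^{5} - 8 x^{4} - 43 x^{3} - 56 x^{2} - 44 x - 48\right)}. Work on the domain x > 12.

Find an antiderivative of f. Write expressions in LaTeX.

For F(x) to be correct the identity F'(x) - f(x) = 0 must hold.
Check: d/dx[\frac{- 4 x^{2} \sqrt{2 x + 1} - 10 x \sqrt{2 x + 1} - 4 x \log{\left(\frac{x}{2} - 6 \right)} \operatorname{atan}{\left(x \right)} - 4 \sqrt{2 x + 1} - 8 \log{\left(\frac{x}{2} - 6 \right)} \operatorname{atan}{\left(x \right)} + 15}{6 x + 12}] = \frac{- 12 x^{6} + 90 x^{5} - 4 x^{4} \sqrt{2 x + 1} \operatorname{atan}{\left(x \right)} + 564 x^{4} - 4 x^{3} \sqrt{2 x + 1} \log{\left(\frac{x}{2} - 6 \right)} - 16 x^{3} \sqrt{2 x + 1} \operatorname{atan}{\left(x \right)} - 15 x^{3} \sqrt{2 x + 1} + 930 x^{3} + 32 x^{2} \sqrt{2 x + 1} \log{\left(\frac{x}{2} - 6 \right)} - 20 x^{2} \sqrt{2 x + 1} \operatorname{atan}{\left(x \right)} + 180 x^{2} \sqrt{2 x + 1} + 864 x^{2} + 176 x \sqrt{2 x + 1} \log{\left(\frac{x}{2} - 6 \right)} - 16 x \sqrt{2 x + 1} \operatorname{atan}{\left(x \right)} - 15 x \sqrt{2 x + 1} + 840 x + 192 \sqrt{2 x + 1} \log{\left(\frac{x}{2} - 6 \right)} - 16 \sqrt{2 x + 1} \operatorname{atan}{\left(x \right)} + 180 \sqrt{2 x + 1} + 288}{6 x^{5} \sqrt{2 x + 1} - 48 x^{4} \sqrt{2 x + 1} - 258 x^{3} \sqrt{2 x + 1} - 336 x^{2} \sqrt{2 x + 1} - 264 x \sqrt{2 x + 1} - 288 \sqrt{2 x + 1}}, which equals f(x).

An antiderivative is F(x) = \frac{- 4 x^{2} \sqrt{2 x + 1} - 10 x \sqrt{2 x + 1} - 4 x \log{\left(\frac{x}{2} - 6 \right)} \operatorname{atan}{\left(x \right)} - 4 \sqrt{2 x + 1} - 8 \log{\left(\frac{x}{2} - 6 \right)} \operatorname{atan}{\left(x \right)} + 15}{6 x + 12}.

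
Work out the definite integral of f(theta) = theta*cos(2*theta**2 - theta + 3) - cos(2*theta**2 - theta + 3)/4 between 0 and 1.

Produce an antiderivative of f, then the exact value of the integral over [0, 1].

Antiderivative: F(theta) = sin(2*theta**2 - theta + 3)/4; value = sin(4)/4 - sin(3)/4

f matches the chain-rule pattern g'(h)*h' with inner function h(theta) = 2*theta**2 - theta + 3; substituting u = h(theta) collapses the integral.
F(theta) = sin(2*theta**2 - theta + 3)/4 is an antiderivative of f.
Check: d/dtheta[sin(2*theta**2 - theta + 3)/4] = theta*cos(2*theta**2 - theta + 3) - cos(2*theta**2 - theta + 3)/4 = f(theta).
F(1) = sin(4)/4; F(0) = sin(3)/4.
Integral = F(1) - F(0) = sin(4)/4 - sin(3)/4.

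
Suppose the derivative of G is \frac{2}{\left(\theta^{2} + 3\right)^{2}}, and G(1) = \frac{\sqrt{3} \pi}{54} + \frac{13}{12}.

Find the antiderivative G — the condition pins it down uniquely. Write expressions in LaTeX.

A candidate passes only if d/d\theta[G] lands on the given G'(\theta) exactly.
A general antiderivative is \frac{2 \theta}{6 \theta^{2} + 18} + \frac{\sqrt{3} \operatorname{atan}{\left(\frac{\sqrt{3} \theta}{3} \right)}}{9} + C.
The condition gives C = \frac{\sqrt{3} \pi}{54} + \frac{13}{12} - (\frac{1}{12} + \frac{\sqrt{3} \pi}{54}) = 1.
So G(\theta) = \frac{2 \theta}{6 \theta^{2} + 18} + \frac{\sqrt{3} \operatorname{atan}{\left(\frac{\sqrt{3} \theta}{3} \right)}}{9} + 1.
Check: d/d\theta[\frac{2 \theta}{6 \theta^{2} + 18} + \frac{\sqrt{3} \operatorname{atan}{\left(\frac{\sqrt{3} \theta}{3} \right)}}{9} + 1] = \frac{2}{\theta^{4} + 6 \theta^{2} + 9}, which equals G'(\theta).

G(\theta) = \frac{2 \theta}{6 \theta^{2} + 18} + \frac{\sqrt{3} \operatorname{atan}{\left(\frac{\sqrt{3} \theta}{3} \right)}}{9} + 1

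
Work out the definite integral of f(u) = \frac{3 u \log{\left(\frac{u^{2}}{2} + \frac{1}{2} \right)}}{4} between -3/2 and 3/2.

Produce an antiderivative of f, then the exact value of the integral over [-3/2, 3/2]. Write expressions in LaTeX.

Antiderivative: F(u) = \frac{3 u^{2} \log{\left(u^{2} + 1 \right)}}{8} - \frac{3 u^{2}}{8} - \frac{3 u^{2} \log{\left(2 \right)}}{8} + \frac{3 \log{\left(u^{2} + 1 \right)}}{8}; value = 0

An antiderivative F(u) passes only if d/du[F] lands on f(u) exactly.
F(u) = \frac{3 u^{2} \log{\left(u^{2} + 1 \right)}}{8} - \frac{3 u^{2}}{8} - \frac{3 u^{2} \log{\left(2 \right)}}{8} + \frac{3 \log{\left(u^{2} + 1 \right)}}{8} is an antiderivative of f.
Check: d/du[\frac{3 u^{2} \log{\left(u^{2} + 1 \right)}}{8} - \frac{3 u^{2}}{8} - \frac{3 u^{2} \log{\left(2 \right)}}{8} + \frac{3 \log{\left(u^{2} + 1 \right)}}{8}] = \frac{3 u \log{\left(u^{2} + 1 \right)}}{4} - \frac{3 u \log{\left(2 \right)}}{4}, which equals f(u).
F(3/2) = - \frac{27}{32} - \frac{27 \log{\left(2 \right)}}{32} + \frac{39 \log{\left(\frac{13}{4} \right)}}{32}; F(-3/2) = - \frac{27}{32} - \frac{27 \log{\left(2 \right)}}{32} + \frac{39 \log{\left(\frac{13}{4} \right)}}{32}.
Integral = F(3/2) - F(-3/2) = 0.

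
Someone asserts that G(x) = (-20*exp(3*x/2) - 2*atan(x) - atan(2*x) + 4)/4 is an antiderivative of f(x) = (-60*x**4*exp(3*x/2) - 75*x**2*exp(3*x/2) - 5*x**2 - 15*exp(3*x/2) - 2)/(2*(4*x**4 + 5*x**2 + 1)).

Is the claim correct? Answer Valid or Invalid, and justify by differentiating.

d/dx[G] = (-60*x**4*exp(3*x/2) - 75*x**2*exp(3*x/2) - 5*x**2 - 15*exp(3*x/2) - 2)/(8*x**4 + 10*x**2 + 2)
This equals f(x) exactly, so the claim holds.

Valid - differentiating G returns exactly f.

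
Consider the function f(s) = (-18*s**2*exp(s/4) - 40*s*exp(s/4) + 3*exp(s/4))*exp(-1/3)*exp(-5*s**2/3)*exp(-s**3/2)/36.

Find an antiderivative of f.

The substitution u = -s**3/2 - 5*s**2/3 + s/4 - 1/3 works: f is exactly (dF/du)*(du/ds) for that inner function.
Check: d/ds[exp(-s**3/2 - 5*s**2/3 + s/4 - 1/3)/3] = (-18*s**2 - 40*s + 3)*exp(-1/3)*exp(s/4)*exp(-5*s**2/3)*exp(-s**3/2)/36, which equals f(s).

An antiderivative is F(s) = exp(-s**3/2 - 5*s**2/3 + s/4 - 1/3)/3.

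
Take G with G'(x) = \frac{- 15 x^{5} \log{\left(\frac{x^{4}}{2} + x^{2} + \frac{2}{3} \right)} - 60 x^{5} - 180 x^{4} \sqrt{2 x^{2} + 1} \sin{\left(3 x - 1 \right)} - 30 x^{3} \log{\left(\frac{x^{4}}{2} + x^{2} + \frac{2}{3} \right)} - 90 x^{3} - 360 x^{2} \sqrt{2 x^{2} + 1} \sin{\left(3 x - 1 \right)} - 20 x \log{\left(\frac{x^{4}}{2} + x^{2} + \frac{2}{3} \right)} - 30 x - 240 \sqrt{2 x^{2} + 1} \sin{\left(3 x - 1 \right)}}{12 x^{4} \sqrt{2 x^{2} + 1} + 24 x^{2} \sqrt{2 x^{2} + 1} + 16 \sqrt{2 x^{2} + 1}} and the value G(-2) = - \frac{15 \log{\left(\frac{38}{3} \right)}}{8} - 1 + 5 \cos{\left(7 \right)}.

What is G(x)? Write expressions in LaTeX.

G(x) = \frac{- 5 \sqrt{2 x^{2} + 1} \log{\left(\frac{x^{4}}{2} + x^{2} + \frac{2}{3} \right)} + 40 \cos{\left(3 x - 1 \right)} - 8}{8}

Whatever form G(x) takes, its d/dx must return the stated G'(x).
A general antiderivative is - \frac{5 \sqrt{2 x^{2} + 1} \log{\left(\frac{x^{4}}{2} + x^{2} + \frac{2}{3} \right)}}{8} + 5 \cos{\left(3 x - 1 \right)} + C.
The condition gives C = - \frac{15 \log{\left(\frac{38}{3} \right)}}{8} - 1 + 5 \cos{\left(7 \right)} - (- \frac{15 \log{\left(\frac{38}{3} \right)}}{8} + 5 \cos{\left(7 \right)}) = -1.
So G(x) = \frac{- 5 \sqrt{2 x^{2} + 1} \log{\left(\frac{x^{4}}{2} + x^{2} + \frac{2}{3} \right)} + 40 \cos{\left(3 x - 1 \right)} - 8}{8}.
Check: d/dx[\frac{- 5 \sqrt{2 x^{2} + 1} \log{\left(\frac{x^{4}}{2} + x^{2} + \frac{2}{3} \right)} + 40 \cos{\left(3 x - 1 \right)} - 8}{8}] = \frac{- 15 x^{5} \log{\left(\frac{x^{4}}{2} + x^{2} + \frac{2}{3} \right)} - 60 x^{5} - 180 x^{4} \sqrt{2 x^{2} + 1} \sin{\left(3 x - 1 \right)} - 30 x^{3} \log{\left(\frac{x^{4}}{2} + x^{2} + \frac{2}{3} \right)} - 90 x^{3} - 360 x^{2} \sqrt{2 x^{2} + 1} \sin{\left(3 x - 1 \right)} - 20 x \log{\left(\frac{x^{4}}{2} + x^{2} + \frac{2}{3} \right)} - 30 x - 240 \sqrt{2 x^{2} + 1} \sin{\left(3 x - 1 \right)}}{12 x^{4} \sqrt{2 x^{2} + 1} + 24 x^{2} \sqrt{2 x^{2} + 1} + 16 \sqrt{2 x^{2} + 1}} = G'(x).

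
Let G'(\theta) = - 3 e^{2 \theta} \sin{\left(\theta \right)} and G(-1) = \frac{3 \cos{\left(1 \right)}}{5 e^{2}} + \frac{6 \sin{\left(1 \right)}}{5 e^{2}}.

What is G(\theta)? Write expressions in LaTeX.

G(\theta) = \frac{3 \left(- 2 \sin{\left(\theta \right)} + \cos{\left(\theta \right)}\right) e^{2 \theta}}{5}

For G(\theta) to be correct, d/d\theta[G] must agree with the stated G'(\theta) identically.
A general antiderivative is - \frac{6 e^{2 \theta} \sin{\left(\theta \right)}}{5} + \frac{3 e^{2 \theta} \cos{\left(\theta \right)}}{5} + C.
The condition gives C = \frac{3 \cos{\left(1 \right)}}{5 e^{2}} + \frac{6 \sin{\left(1 \right)}}{5 e^{2}} - (\frac{3 \cos{\left(1 \right)}}{5 e^{2}} + \frac{6 \sin{\left(1 \right)}}{5 e^{2}}) = 0.
So G(\theta) = \frac{3 \left(- 2 \sin{\left(\theta \right)} + \cos{\left(\theta \right)}\right) e^{2 \theta}}{5}.
Check: d/d\theta[\frac{3 \left(- 2 \sin{\left(\theta \right)} + \cos{\left(\theta \right)}\right) e^{2 \theta}}{5}] = - 3 e^{2 \theta} \sin{\left(\theta \right)} = G'(\theta).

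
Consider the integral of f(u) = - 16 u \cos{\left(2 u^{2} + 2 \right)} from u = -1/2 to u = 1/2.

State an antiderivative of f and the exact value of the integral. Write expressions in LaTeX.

Antiderivative: F(u) = - 4 \sin{\left(2 u^{2} + 2 \right)}; value = 0

f matches the chain-rule pattern g'(h)*h' with inner function h(u) = 2 u^{2} + 2; substituting w = h(u) collapses the integral.
F(u) = - 4 \sin{\left(2 u^{2} + 2 \right)} is an antiderivative of f.
Check: d/du[- 4 \sin{\left(2 u^{2} + 2 \right)}] = - 16 u \cos{\left(2 u^{2} + 2 \right)} = f(u).
F(1/2) = - 4 \sin{\left(\frac{5}{2} \right)}; F(-1/2) = - 4 \sin{\left(\frac{5}{2} \right)}.
Integral = F(1/2) - F(-1/2) = 0.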